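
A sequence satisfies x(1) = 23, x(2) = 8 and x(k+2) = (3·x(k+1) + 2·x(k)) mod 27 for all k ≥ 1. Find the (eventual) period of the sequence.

36

Listing terms: x(1) = 23,  x(2) = 8,  x(3) = 16,  x(4) = 10,  x(5) = 8,  x(6) = 17,  x(7) = 13,  x(8) = 19,  x(9) = 2,  x(10) = 17,  x(11) = 1,  x(12) = 10,  x(13) = 5,  x(14) = 8,  x(15) = 7,  x(16) = 10,  x(17) = 17,  x(18) = 17,  x(19) = 4,  x(20) = 19,  x(21) = 11,  x(22) = 17,  x(23) = 19,  x(24) = 10,  x(25) = 14,  x(26) = 8,  x(27) = 25,  x(28) = 10,  x(29) = 26,  x(30) = 17,  x(31) = 22,  x(32) = 19,  x(33) = 20,  x(34) = 17,  x(35) = 10,  x(36) = 10,  x(37) = 23,  x(38) = 8.
The sequence repeats with period 36.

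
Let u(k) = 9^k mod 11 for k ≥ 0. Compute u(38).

3

We have u(0) = 1, u(1) = 9, u(2) = 4, u(3) = 3, u(4) = 5, u(5) = 1.
The sequence repeats with period 5.
So u(38) = u(0 + ((38-0) mod 5)) = u(3) = 3.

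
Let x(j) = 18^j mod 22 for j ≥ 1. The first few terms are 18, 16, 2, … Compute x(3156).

x(1) = 18,  x(2) = 16,  x(3) = 2,  x(4) = 14,  x(5) = 10,  x(6) = 4,  x(7) = 6,  x(8) = 20,  x(9) = 8,  x(10) = 12,  x(11) = 18.
Since x(11) = x(1) = 18, the sequence is periodic with period 10.
(3156 - 1) mod 10 = 5, so x(3156) = x(6) = 4.

4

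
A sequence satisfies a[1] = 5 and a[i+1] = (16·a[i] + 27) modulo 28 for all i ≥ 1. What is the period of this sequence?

3

We have a[1] = 5; a[2] = 23; a[3] = 3; a[4] = 19; a[5] = 23.
Since a[5] = a[2] = 23, the sequence is eventually periodic: after a pre-period of length 1 it cycles with period 3.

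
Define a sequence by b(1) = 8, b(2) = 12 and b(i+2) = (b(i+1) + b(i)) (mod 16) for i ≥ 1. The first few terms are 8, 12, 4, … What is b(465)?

b(1) = 8,  b(2) = 12,  b(3) = 4,  b(4) = 0,  b(5) = 4,  b(6) = 4,  b(7) = 8,  b(8) = 12.
The sequence repeats with period 6.
So b(465) = b(1 + ((465-1) mod 6)) = b(3) = 4.

4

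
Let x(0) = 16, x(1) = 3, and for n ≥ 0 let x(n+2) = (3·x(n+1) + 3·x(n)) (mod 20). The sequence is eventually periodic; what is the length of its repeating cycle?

We have x(0) = 16; x(1) = 3; x(2) = 17; x(3) = 0; x(4) = 11; x(5) = 13; x(6) = 12; x(7) = 15; x(8) = 1; x(9) = 8; x(10) = 7; x(11) = 5; x(12) = 16; x(13) = 3.
The sequence repeats with period 12.

12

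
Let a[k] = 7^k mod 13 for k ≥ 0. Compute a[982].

4

a[0] = 1; a[1] = 7; a[2] = 10; a[3] = 5; a[4] = 9; a[5] = 11; a[6] = 12; a[7] = 6; a[8] = 3; a[9] = 8; a[10] = 4; a[11] = 2; a[12] = 1.
Since a[12] = a[0] = 1, the sequence is periodic with period 12.
So a[982] = a[0 + ((982-0) mod 12)] = a[10] = 4.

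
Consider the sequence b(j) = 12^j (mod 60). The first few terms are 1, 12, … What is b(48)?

Computing terms: b(0) = 1,  b(1) = 12,  b(2) = 24,  b(3) = 48,  b(4) = 36,  b(5) = 12.
Since b(5) = b(1) = 12, the sequence is eventually periodic: after a pre-period of length 1 it cycles with period 4.
For j ≥ 1, b(j) depends only on (j - 1) mod 4. (48 - 1) mod 4 = 3, so b(48) = b(4) = 36.

36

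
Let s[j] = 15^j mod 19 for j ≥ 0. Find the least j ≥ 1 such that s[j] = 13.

7

s[0] = 1,  s[1] = 15,  s[2] = 16,  s[3] = 12,  s[4] = 9,  s[5] = 2,  s[6] = 11,  s[7] = 13,  s[8] = 5,  s[9] = 18,  s[10] = 4,  s[11] = 3,  s[12] = 7,  s[13] = 10,  s[14] = 17,  s[15] = 8,  s[16] = 6,  s[17] = 14,  s[18] = 1.
Since s[18] = s[0] = 1, the sequence is periodic with period 18.
The value 13 first appears (with j ≥ 1) at s[7].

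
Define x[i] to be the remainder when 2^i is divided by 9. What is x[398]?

4

We have x[1] = 2, x[2] = 4, x[3] = 8, x[4] = 7, x[5] = 5, x[6] = 1, x[7] = 2.
The sequence repeats with period 6.
(398 - 1) mod 6 = 1, so x[398] = x[2] = 4.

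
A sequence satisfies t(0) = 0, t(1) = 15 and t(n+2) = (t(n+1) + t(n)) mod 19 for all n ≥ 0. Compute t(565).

5

Computing terms: t(0) = 0,  t(1) = 15,  t(2) = 15,  t(3) = 11,  t(4) = 7,  t(5) = 18,  t(6) = 6,  t(7) = 5,  t(8) = 11,  t(9) = 16,  t(10) = 8,  t(11) = 5,  t(12) = 13,  t(13) = 18,  t(14) = 12,  t(15) = 11,  t(16) = 4,  t(17) = 15,  t(18) = 0,  t(19) = 15.
The sequence repeats with period 18.
So t(565) = t(0 + ((565-0) mod 18)) = t(7) = 5.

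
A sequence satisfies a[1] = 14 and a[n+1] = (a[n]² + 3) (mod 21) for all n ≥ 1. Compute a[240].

a[1] = 14,  a[2] = 10,  a[3] = 19,  a[4] = 7,  a[5] = 10.
Since a[5] = a[2] = 10, the sequence is eventually periodic: after a pre-period of length 1 it cycles with period 3.
For n ≥ 2, a[n] depends only on (n - 2) mod 3. (240 - 2) mod 3 = 1, so a[240] = a[3] = 19.

19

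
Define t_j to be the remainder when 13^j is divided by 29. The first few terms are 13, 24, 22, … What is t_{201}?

6

We have t_1 = 13; t_2 = 24; t_3 = 22; t_4 = 25; t_5 = 6; t_6 = 20; t_7 = 28; t_8 = 16; t_9 = 5; t_{10} = 7; t_{11} = 4; t_{12} = 23; t_{13} = 9; t_{14} = 1; t_{15} = 13.
Since t_{15} = t_1 = 13, the sequence is periodic with period 14.
(201 - 1) mod 14 = 4, so t_{201} = t_5 = 6.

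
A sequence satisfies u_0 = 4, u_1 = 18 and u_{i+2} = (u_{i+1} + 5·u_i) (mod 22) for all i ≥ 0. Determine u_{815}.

u_0 = 4,  u_1 = 18,  u_2 = 16,  u_3 = 18,  u_4 = 10,  u_5 = 12,  u_6 = 18,  u_7 = 12,  u_8 = 14,  u_9 = 8,  u_{10} = 12,  u_{11} = 8,  u_{12} = 2,  u_{13} = 20,  u_{14} = 8,  u_{15} = 20,  u_{16} = 16,  u_{17} = 6,  u_{18} = 20,  u_{19} = 6,  u_{20} = 18,  u_{21} = 4,  u_{22} = 6,  u_{23} = 4,  u_{24} = 12,  u_{25} = 10,  u_{26} = 4,  u_{27} = 10,  u_{28} = 8,  u_{29} = 14,  u_{30} = 10,  u_{31} = 14,  u_{32} = 20,  u_{33} = 2,  u_{34} = 14,  u_{35} = 2,  u_{36} = 6,  u_{37} = 16,  u_{38} = 2,  u_{39} = 16,  u_{40} = 4,  u_{41} = 18.
The sequence repeats with period 40.
So u_{815} = u_{0 + ((815-0) mod 40)} = u_{15} = 20.

20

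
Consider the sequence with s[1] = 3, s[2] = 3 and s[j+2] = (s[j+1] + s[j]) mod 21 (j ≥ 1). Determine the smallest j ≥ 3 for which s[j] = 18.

7

We have s[1] = 3; s[2] = 3; s[3] = 6; s[4] = 9; s[5] = 15; s[6] = 3; s[7] = 18; s[8] = 0; s[9] = 18; s[10] = 18; s[11] = 15; s[12] = 12; s[13] = 6; s[14] = 18; s[15] = 3; s[16] = 0; s[17] = 3; s[18] = 3.
The sequence repeats with period 16.
The value 18 first appears (with j ≥ 3) at s[7].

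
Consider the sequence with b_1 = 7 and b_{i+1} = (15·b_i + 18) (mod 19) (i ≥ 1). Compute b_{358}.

b_1 = 7; b_2 = 9; b_3 = 1; b_4 = 14; b_5 = 0; b_6 = 18; b_7 = 3; b_8 = 6; b_9 = 13; b_{10} = 4; b_{11} = 2; b_{12} = 10; b_{13} = 16; b_{14} = 11; b_{15} = 12; b_{16} = 8; b_{17} = 5; b_{18} = 17; b_{19} = 7.
The sequence repeats with period 18.
So b_{358} = b_{1 + ((358-1) mod 18)} = b_{16} = 8.

8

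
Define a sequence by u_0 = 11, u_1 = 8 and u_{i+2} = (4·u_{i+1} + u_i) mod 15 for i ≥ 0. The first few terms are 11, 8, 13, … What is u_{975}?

3

We have u_0 = 11, u_1 = 8, u_2 = 13, u_3 = 0, u_4 = 13, u_5 = 7, u_6 = 11, u_7 = 6, u_8 = 5, u_9 = 11, u_{10} = 4, u_{11} = 12, u_{12} = 7, u_{13} = 10, u_{14} = 2, u_{15} = 3, u_{16} = 14, u_{17} = 14, u_{18} = 10, u_{19} = 9, u_{20} = 1, u_{21} = 13, u_{22} = 8, u_{23} = 0, u_{24} = 8, u_{25} = 2, u_{26} = 1, u_{27} = 6, u_{28} = 10, u_{29} = 1, u_{30} = 14, u_{31} = 12, u_{32} = 2, u_{33} = 5, u_{34} = 7, u_{35} = 3, u_{36} = 4, u_{37} = 4, u_{38} = 5, u_{39} = 9, u_{40} = 11, u_{41} = 8.
Since (u_{40}, u_{41}) = (u_0, u_1) = (11, 8) (two consecutive terms determine the rest), the sequence is periodic with period 40.
So u_{975} = u_{0 + ((975-0) mod 40)} = u_{15} = 3.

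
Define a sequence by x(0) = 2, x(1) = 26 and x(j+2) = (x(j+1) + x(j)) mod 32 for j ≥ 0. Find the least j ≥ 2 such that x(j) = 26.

We have x(0) = 2,  x(1) = 26,  x(2) = 28,  x(3) = 22,  x(4) = 18,  x(5) = 8,  x(6) = 26,  x(7) = 2,  x(8) = 28,  x(9) = 30,  x(10) = 26,  x(11) = 24,  x(12) = 18,  x(13) = 10,  x(14) = 28,  x(15) = 6,  x(16) = 2,  x(17) = 8,  x(18) = 10,  x(19) = 18,  x(20) = 28,  x(21) = 14,  x(22) = 10,  x(23) = 24,  x(24) = 2,  x(25) = 26.
The sequence repeats with period 24.
The value 26 first appears (with j ≥ 2) at x(6).

6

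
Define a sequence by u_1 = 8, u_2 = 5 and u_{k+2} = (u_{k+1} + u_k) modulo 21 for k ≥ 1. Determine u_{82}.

5

We have u_1 = 8; u_2 = 5; u_3 = 13; u_4 = 18; u_5 = 10; u_6 = 7; u_7 = 17; u_8 = 3; u_9 = 20; u_{10} = 2; u_{11} = 1; u_{12} = 3; u_{13} = 4; u_{14} = 7; u_{15} = 11; u_{16} = 18; u_{17} = 8; u_{18} = 5.
Since (u_{17}, u_{18}) = (u_1, u_2) = (8, 5) (two consecutive terms determine the rest), the sequence is periodic with period 16.
So u_{82} = u_{1 + ((82-1) mod 16)} = u_2 = 5.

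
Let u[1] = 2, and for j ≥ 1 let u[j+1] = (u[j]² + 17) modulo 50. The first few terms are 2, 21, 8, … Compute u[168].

41

Computing terms: u[1] = 2,  u[2] = 21,  u[3] = 8,  u[4] = 31,  u[5] = 28,  u[6] = 1,  u[7] = 18,  u[8] = 41,  u[9] = 48,  u[10] = 21.
Since u[10] = u[2] = 21, the sequence is eventually periodic: after a pre-period of length 1 it cycles with period 8.
For j ≥ 2, u[j] depends only on (j - 2) mod 8. (168 - 2) mod 8 = 6, so u[168] = u[8] = 41.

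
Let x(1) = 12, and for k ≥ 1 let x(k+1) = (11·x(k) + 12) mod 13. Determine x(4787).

Listing terms: x(1) = 12,  x(2) = 1,  x(3) = 10,  x(4) = 5,  x(5) = 2,  x(6) = 8,  x(7) = 9,  x(8) = 7,  x(9) = 11,  x(10) = 3,  x(11) = 6,  x(12) = 0,  x(13) = 12.
The sequence repeats with period 12.
(4787 - 1) mod 12 = 10, so x(4787) = x(11) = 6.

6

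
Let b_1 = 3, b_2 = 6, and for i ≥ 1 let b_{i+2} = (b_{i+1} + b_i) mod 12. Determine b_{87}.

We have b_1 = 3, b_2 = 6, b_3 = 9, b_4 = 3, b_5 = 0, b_6 = 3, b_7 = 3, b_8 = 6.
Since (b_7, b_8) = (b_1, b_2) = (3, 6) (two consecutive terms determine the rest), the sequence is periodic with period 6.
(87 - 1) mod 6 = 2, so b_{87} = b_3 = 9.

9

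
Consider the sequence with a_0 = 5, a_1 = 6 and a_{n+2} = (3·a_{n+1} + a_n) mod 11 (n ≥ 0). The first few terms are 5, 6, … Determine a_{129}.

6

Listing terms: a_0 = 5; a_1 = 6; a_2 = 1; a_3 = 9; a_4 = 6; a_5 = 5; a_6 = 10; a_7 = 2; a_8 = 5; a_9 = 6.
Since (a_8, a_9) = (a_0, a_1) = (5, 6) (two consecutive terms determine the rest), the sequence is periodic with period 8.
(129 - 0) mod 8 = 1, so a_{129} = a_1 = 6.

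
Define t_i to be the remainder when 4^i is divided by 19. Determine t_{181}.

4

Listing terms: t_1 = 4, t_2 = 16, t_3 = 7, t_4 = 9, t_5 = 17, t_6 = 11, t_7 = 6, t_8 = 5, t_9 = 1, t_{10} = 4.
The sequence repeats with period 9.
So t_{181} = t_{1 + ((181-1) mod 9)} = t_1 = 4.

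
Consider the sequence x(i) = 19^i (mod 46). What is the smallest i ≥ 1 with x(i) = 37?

19

x(0) = 1,  x(1) = 19,  x(2) = 39,  x(3) = 5,  x(4) = 3,  x(5) = 11,  x(6) = 25,  x(7) = 15,  x(8) = 9,  x(9) = 33,  x(10) = 29,  x(11) = 45,  x(12) = 27,  x(13) = 7,  x(14) = 41,  x(15) = 43,  x(16) = 35,  x(17) = 21,  x(18) = 31,  x(19) = 37,  x(20) = 13,  x(21) = 17,  x(22) = 1.
The sequence repeats with period 22.
The value 37 first appears (with i ≥ 1) at x(19).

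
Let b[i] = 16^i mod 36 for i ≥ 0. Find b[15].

Computing terms: b[0] = 1; b[1] = 16; b[2] = 4; b[3] = 28; b[4] = 16.
Since b[4] = b[1] = 16, the sequence is eventually periodic: after a pre-period of length 1 it cycles with period 3.
For i ≥ 1, b[i] depends only on (i - 1) mod 3. (15 - 1) mod 3 = 2, so b[15] = b[3] = 28.

28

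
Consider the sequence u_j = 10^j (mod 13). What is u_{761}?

We have u_1 = 10; u_2 = 9; u_3 = 12; u_4 = 3; u_5 = 4; u_6 = 1; u_7 = 10.
The sequence repeats with period 6.
So u_{761} = u_{1 + ((761-1) mod 6)} = u_5 = 4.

4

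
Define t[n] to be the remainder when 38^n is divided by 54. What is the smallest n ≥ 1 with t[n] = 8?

3

Listing terms: t[0] = 1, t[1] = 38, t[2] = 40, t[3] = 8, t[4] = 34, t[5] = 50, t[6] = 10, t[7] = 2, t[8] = 22, t[9] = 26, t[10] = 16, t[11] = 14, t[12] = 46, t[13] = 20, t[14] = 4, t[15] = 44, t[16] = 52, t[17] = 32, t[18] = 28, t[19] = 38.
Since t[19] = t[1] = 38, the sequence is eventually periodic: after a pre-period of length 1 it cycles with period 18.
The value 8 first appears (with n ≥ 1) at t[3].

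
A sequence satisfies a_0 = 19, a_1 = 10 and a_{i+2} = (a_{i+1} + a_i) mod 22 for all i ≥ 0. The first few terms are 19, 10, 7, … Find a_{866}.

21

Computing terms: a_0 = 19; a_1 = 10; a_2 = 7; a_3 = 17; a_4 = 2; a_5 = 19; a_6 = 21; a_7 = 18; a_8 = 17; a_9 = 13; a_{10} = 8; a_{11} = 21; a_{12} = 7; a_{13} = 6; a_{14} = 13; a_{15} = 19; a_{16} = 10.
Since (a_{15}, a_{16}) = (a_0, a_1) = (19, 10) (two consecutive terms determine the rest), the sequence is periodic with period 15.
(866 - 0) mod 15 = 11, so a_{866} = a_{11} = 21.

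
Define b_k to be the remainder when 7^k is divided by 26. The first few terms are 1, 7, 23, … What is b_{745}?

7

We have b_0 = 1; b_1 = 7; b_2 = 23; b_3 = 5; b_4 = 9; b_5 = 11; b_6 = 25; b_7 = 19; b_8 = 3; b_9 = 21; b_{10} = 17; b_{11} = 15; b_{12} = 1.
Since b_{12} = b_0 = 1, the sequence is periodic with period 12.
So b_{745} = b_{0 + ((745-0) mod 12)} = b_1 = 7.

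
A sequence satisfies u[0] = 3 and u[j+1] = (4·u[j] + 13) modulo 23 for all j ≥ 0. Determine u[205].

16

u[0] = 3; u[1] = 2; u[2] = 21; u[3] = 5; u[4] = 10; u[5] = 7; u[6] = 18; u[7] = 16; u[8] = 8; u[9] = 22; u[10] = 9; u[11] = 3.
Since u[11] = u[0] = 3, the sequence is periodic with period 11.
So u[205] = u[0 + ((205-0) mod 11)] = u[7] = 16.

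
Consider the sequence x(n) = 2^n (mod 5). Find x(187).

x(1) = 2, x(2) = 4, x(3) = 3, x(4) = 1, x(5) = 2.
The sequence repeats with period 4.
So x(187) = x(1 + ((187-1) mod 4)) = x(3) = 3.

3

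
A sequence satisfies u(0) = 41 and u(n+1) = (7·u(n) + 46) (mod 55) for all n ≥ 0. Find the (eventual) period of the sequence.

20

We have u(0) = 41, u(1) = 3, u(2) = 12, u(3) = 20, u(4) = 21, u(5) = 28, u(6) = 22, u(7) = 35, u(8) = 16, u(9) = 48, u(10) = 52, u(11) = 25, u(12) = 1, u(13) = 53, u(14) = 32, u(15) = 50, u(16) = 11, u(17) = 13, u(18) = 27, u(19) = 15, u(20) = 41.
The sequence repeats with period 20.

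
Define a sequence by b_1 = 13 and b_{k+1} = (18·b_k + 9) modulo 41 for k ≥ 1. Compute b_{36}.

13

Computing terms: b_1 = 13; b_2 = 38; b_3 = 37; b_4 = 19; b_5 = 23; b_6 = 13.
The sequence repeats with period 5.
So b_{36} = b_{1 + ((36-1) mod 5)} = b_1 = 13.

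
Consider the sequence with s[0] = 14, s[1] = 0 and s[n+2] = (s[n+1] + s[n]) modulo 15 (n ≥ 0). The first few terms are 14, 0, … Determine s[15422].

4

Listing terms: s[0] = 14, s[1] = 0, s[2] = 14, s[3] = 14, s[4] = 13, s[5] = 12, s[6] = 10, s[7] = 7, s[8] = 2, s[9] = 9, s[10] = 11, s[11] = 5, s[12] = 1, s[13] = 6, s[14] = 7, s[15] = 13, s[16] = 5, s[17] = 3, s[18] = 8, s[19] = 11, s[20] = 4, s[21] = 0, s[22] = 4, s[23] = 4, s[24] = 8, s[25] = 12, s[26] = 5, s[27] = 2, s[28] = 7, s[29] = 9, s[30] = 1, s[31] = 10, s[32] = 11, s[33] = 6, s[34] = 2, s[35] = 8, s[36] = 10, s[37] = 3, s[38] = 13, s[39] = 1, s[40] = 14, s[41] = 0.
Since (s[40], s[41]) = (s[0], s[1]) = (14, 0) (two consecutive terms determine the rest), the sequence is periodic with period 40.
(15422 - 0) mod 40 = 22, so s[15422] = s[22] = 4.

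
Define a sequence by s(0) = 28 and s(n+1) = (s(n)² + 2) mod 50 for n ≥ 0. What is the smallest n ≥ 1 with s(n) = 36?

Computing terms: s(0) = 28, s(1) = 36, s(2) = 48, s(3) = 6, s(4) = 38, s(5) = 46, s(6) = 18, s(7) = 26, s(8) = 28.
The sequence repeats with period 8.
The value 36 first appears (with n ≥ 1) at s(1).

1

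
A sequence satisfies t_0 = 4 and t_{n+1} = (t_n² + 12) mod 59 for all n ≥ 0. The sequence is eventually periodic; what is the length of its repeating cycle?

We have t_0 = 4,  t_1 = 28,  t_2 = 29,  t_3 = 27,  t_4 = 33,  t_5 = 39,  t_6 = 58,  t_7 = 13,  t_8 = 4.
The sequence repeats with period 8.

8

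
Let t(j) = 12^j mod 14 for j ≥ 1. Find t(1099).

12

We have t(1) = 12; t(2) = 4; t(3) = 6; t(4) = 2; t(5) = 10; t(6) = 8; t(7) = 12.
Since t(7) = t(1) = 12, the sequence is periodic with period 6.
So t(1099) = t(1 + ((1099-1) mod 6)) = t(1) = 12.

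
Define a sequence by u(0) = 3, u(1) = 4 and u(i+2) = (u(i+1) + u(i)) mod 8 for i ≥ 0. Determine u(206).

Computing terms: u(0) = 3,  u(1) = 4,  u(2) = 7,  u(3) = 3,  u(4) = 2,  u(5) = 5,  u(6) = 7,  u(7) = 4,  u(8) = 3,  u(9) = 7,  u(10) = 2,  u(11) = 1,  u(12) = 3,  u(13) = 4.
Since (u(12), u(13)) = (u(0), u(1)) = (3, 4) (two consecutive terms determine the rest), the sequence is periodic with period 12.
So u(206) = u(0 + ((206-0) mod 12)) = u(2) = 7.

7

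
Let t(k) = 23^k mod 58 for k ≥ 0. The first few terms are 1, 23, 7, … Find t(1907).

45

t(0) = 1; t(1) = 23; t(2) = 7; t(3) = 45; t(4) = 49; t(5) = 25; t(6) = 53; t(7) = 1.
Since t(7) = t(0) = 1, the sequence is periodic with period 7.
(1907 - 0) mod 7 = 3, so t(1907) = t(3) = 45.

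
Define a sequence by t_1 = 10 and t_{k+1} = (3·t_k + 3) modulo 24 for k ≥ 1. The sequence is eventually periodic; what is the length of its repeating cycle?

t_1 = 10,  t_2 = 9,  t_3 = 6,  t_4 = 21,  t_5 = 18,  t_6 = 9.
Since t_6 = t_2 = 9, the sequence is eventually periodic: after a pre-period of length 1 it cycles with period 4.

4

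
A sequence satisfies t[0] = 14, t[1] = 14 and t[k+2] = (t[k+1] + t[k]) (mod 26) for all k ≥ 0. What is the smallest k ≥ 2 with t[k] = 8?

Listing terms: t[0] = 14,  t[1] = 14,  t[2] = 2,  t[3] = 16,  t[4] = 18,  t[5] = 8,  t[6] = 0,  t[7] = 8,  t[8] = 8,  t[9] = 16,  t[10] = 24,  t[11] = 14,  t[12] = 12,  t[13] = 0,  t[14] = 12,  t[15] = 12,  t[16] = 24,  t[17] = 10,  t[18] = 8,  t[19] = 18,  t[20] = 0,  t[21] = 18,  t[22] = 18,  t[23] = 10,  t[24] = 2,  t[25] = 12,  t[26] = 14,  t[27] = 0,  t[28] = 14,  t[29] = 14.
The sequence repeats with period 28.
The value 8 first appears (with k ≥ 2) at t[5].

5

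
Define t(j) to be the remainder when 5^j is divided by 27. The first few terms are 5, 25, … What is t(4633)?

t(1) = 5,  t(2) = 25,  t(3) = 17,  t(4) = 4,  t(5) = 20,  t(6) = 19,  t(7) = 14,  t(8) = 16,  t(9) = 26,  t(10) = 22,  t(11) = 2,  t(12) = 10,  t(13) = 23,  t(14) = 7,  t(15) = 8,  t(16) = 13,  t(17) = 11,  t(18) = 1,  t(19) = 5.
Since t(19) = t(1) = 5, the sequence is periodic with period 18.
(4633 - 1) mod 18 = 6, so t(4633) = t(7) = 14.

14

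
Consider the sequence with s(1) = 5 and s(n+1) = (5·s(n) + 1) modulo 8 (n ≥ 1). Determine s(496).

4

Listing terms: s(1) = 5, s(2) = 2, s(3) = 3, s(4) = 0, s(5) = 1, s(6) = 6, s(7) = 7, s(8) = 4, s(9) = 5.
Since s(9) = s(1) = 5, the sequence is periodic with period 8.
So s(496) = s(1 + ((496-1) mod 8)) = s(8) = 4.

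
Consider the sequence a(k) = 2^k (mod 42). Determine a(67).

We have a(1) = 2, a(2) = 4, a(3) = 8, a(4) = 16, a(5) = 32, a(6) = 22, a(7) = 2.
The sequence repeats with period 6.
(67 - 1) mod 6 = 0, so a(67) = a(1) = 2.

2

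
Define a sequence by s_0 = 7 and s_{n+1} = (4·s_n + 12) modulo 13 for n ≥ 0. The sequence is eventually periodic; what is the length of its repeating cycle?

6

Computing terms: s_0 = 7, s_1 = 1, s_2 = 3, s_3 = 11, s_4 = 4, s_5 = 2, s_6 = 7.
Since s_6 = s_0 = 7, the sequence is periodic with period 6.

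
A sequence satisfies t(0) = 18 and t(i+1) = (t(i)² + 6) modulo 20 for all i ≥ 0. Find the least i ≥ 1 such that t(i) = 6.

2

Listing terms: t(0) = 18,  t(1) = 10,  t(2) = 6,  t(3) = 2,  t(4) = 10.
Since t(4) = t(1) = 10, the sequence is eventually periodic: after a pre-period of length 1 it cycles with period 3.
The value 6 first appears (with i ≥ 1) at t(2).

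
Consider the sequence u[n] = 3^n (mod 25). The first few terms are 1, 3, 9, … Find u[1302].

Computing terms: u[0] = 1,  u[1] = 3,  u[2] = 9,  u[3] = 2,  u[4] = 6,  u[5] = 18,  u[6] = 4,  u[7] = 12,  u[8] = 11,  u[9] = 8,  u[10] = 24,  u[11] = 22,  u[12] = 16,  u[13] = 23,  u[14] = 19,  u[15] = 7,  u[16] = 21,  u[17] = 13,  u[18] = 14,  u[19] = 17,  u[20] = 1.
The sequence repeats with period 20.
(1302 - 0) mod 20 = 2, so u[1302] = u[2] = 9.

9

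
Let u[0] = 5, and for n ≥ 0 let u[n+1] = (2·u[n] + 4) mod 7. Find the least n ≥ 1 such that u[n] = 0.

1

Listing terms: u[0] = 5; u[1] = 0; u[2] = 4; u[3] = 5.
Since u[3] = u[0] = 5, the sequence is periodic with period 3.
The value 0 first appears (with n ≥ 1) at u[1].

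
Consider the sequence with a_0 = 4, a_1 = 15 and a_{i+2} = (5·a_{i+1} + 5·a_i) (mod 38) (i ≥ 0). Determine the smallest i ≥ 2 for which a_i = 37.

17

Computing terms: a_0 = 4,  a_1 = 15,  a_2 = 19,  a_3 = 18,  a_4 = 33,  a_5 = 27,  a_6 = 34,  a_7 = 1,  a_8 = 23,  a_9 = 6,  a_{10} = 31,  a_{11} = 33,  a_{12} = 16,  a_{13} = 17,  a_{14} = 13,  a_{15} = 36,  a_{16} = 17,  a_{17} = 37,  a_{18} = 4,  a_{19} = 15.
The sequence repeats with period 18.
The value 37 first appears (with i ≥ 2) at a_{17}.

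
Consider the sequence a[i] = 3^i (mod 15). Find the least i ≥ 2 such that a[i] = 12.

3

We have a[1] = 3, a[2] = 9, a[3] = 12, a[4] = 6, a[5] = 3.
The sequence repeats with period 4.
The value 12 first appears (with i ≥ 2) at a[3].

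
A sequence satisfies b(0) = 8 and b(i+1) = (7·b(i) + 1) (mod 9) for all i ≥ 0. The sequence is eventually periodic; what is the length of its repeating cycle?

9

We have b(0) = 8, b(1) = 3, b(2) = 4, b(3) = 2, b(4) = 6, b(5) = 7, b(6) = 5, b(7) = 0, b(8) = 1, b(9) = 8.
The sequence repeats with period 9.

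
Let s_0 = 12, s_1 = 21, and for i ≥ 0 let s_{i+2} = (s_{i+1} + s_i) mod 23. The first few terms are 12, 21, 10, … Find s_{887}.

Listing terms: s_0 = 12, s_1 = 21, s_2 = 10, s_3 = 8, s_4 = 18, s_5 = 3, s_6 = 21, s_7 = 1, s_8 = 22, s_9 = 0, s_{10} = 22, s_{11} = 22, s_{12} = 21, s_{13} = 20, s_{14} = 18, s_{15} = 15, s_{16} = 10, s_{17} = 2, s_{18} = 12, s_{19} = 14, s_{20} = 3, s_{21} = 17, s_{22} = 20, s_{23} = 14, s_{24} = 11, s_{25} = 2, s_{26} = 13, s_{27} = 15, s_{28} = 5, s_{29} = 20, s_{30} = 2, s_{31} = 22, s_{32} = 1, s_{33} = 0, s_{34} = 1, s_{35} = 1, s_{36} = 2, s_{37} = 3, s_{38} = 5, s_{39} = 8, s_{40} = 13, s_{41} = 21, s_{42} = 11, s_{43} = 9, s_{44} = 20, s_{45} = 6, s_{46} = 3, s_{47} = 9, s_{48} = 12, s_{49} = 21.
The sequence repeats with period 48.
(887 - 0) mod 48 = 23, so s_{887} = s_{23} = 14.

14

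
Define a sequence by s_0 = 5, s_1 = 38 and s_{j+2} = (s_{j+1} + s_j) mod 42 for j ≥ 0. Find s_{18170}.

s_0 = 5; s_1 = 38; s_2 = 1; s_3 = 39; s_4 = 40; s_5 = 37; s_6 = 35; s_7 = 30; s_8 = 23; s_9 = 11; s_{10} = 34; s_{11} = 3; s_{12} = 37; s_{13} = 40; s_{14} = 35; s_{15} = 33; s_{16} = 26; s_{17} = 17; s_{18} = 1; s_{19} = 18; s_{20} = 19; s_{21} = 37; s_{22} = 14; s_{23} = 9; s_{24} = 23; s_{25} = 32; s_{26} = 13; s_{27} = 3; s_{28} = 16; s_{29} = 19; s_{30} = 35; s_{31} = 12; s_{32} = 5; s_{33} = 17; s_{34} = 22; s_{35} = 39; s_{36} = 19; s_{37} = 16; s_{38} = 35; s_{39} = 9; s_{40} = 2; s_{41} = 11; s_{42} = 13; s_{43} = 24; s_{44} = 37; s_{45} = 19; s_{46} = 14; s_{47} = 33; s_{48} = 5; s_{49} = 38.
Since (s_{48}, s_{49}) = (s_0, s_1) = (5, 38) (two consecutive terms determine the rest), the sequence is periodic with period 48.
(18170 - 0) mod 48 = 26, so s_{18170} = s_{26} = 13.

13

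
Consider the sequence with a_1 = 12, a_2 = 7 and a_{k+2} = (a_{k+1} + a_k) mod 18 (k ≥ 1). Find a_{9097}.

12

Listing terms: a_1 = 12,  a_2 = 7,  a_3 = 1,  a_4 = 8,  a_5 = 9,  a_6 = 17,  a_7 = 8,  a_8 = 7,  a_9 = 15,  a_{10} = 4,  a_{11} = 1,  a_{12} = 5,  a_{13} = 6,  a_{14} = 11,  a_{15} = 17,  a_{16} = 10,  a_{17} = 9,  a_{18} = 1,  a_{19} = 10,  a_{20} = 11,  a_{21} = 3,  a_{22} = 14,  a_{23} = 17,  a_{24} = 13,  a_{25} = 12,  a_{26} = 7.
Since (a_{25}, a_{26}) = (a_1, a_2) = (12, 7) (two consecutive terms determine the rest), the sequence is periodic with period 24.
(9097 - 1) mod 24 = 0, so a_{9097} = a_1 = 12.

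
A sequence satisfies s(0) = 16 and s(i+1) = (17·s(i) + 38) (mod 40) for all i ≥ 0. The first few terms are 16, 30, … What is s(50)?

We have s(0) = 16; s(1) = 30; s(2) = 28; s(3) = 34; s(4) = 16.
Since s(4) = s(0) = 16, the sequence is periodic with period 4.
(50 - 0) mod 4 = 2, so s(50) = s(2) = 28.

28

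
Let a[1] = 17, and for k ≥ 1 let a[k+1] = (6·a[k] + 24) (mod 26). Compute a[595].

2

We have a[1] = 17,  a[2] = 22,  a[3] = 0,  a[4] = 24,  a[5] = 12,  a[6] = 18,  a[7] = 2,  a[8] = 10,  a[9] = 6,  a[10] = 8,  a[11] = 20,  a[12] = 14,  a[13] = 4,  a[14] = 22.
Since a[14] = a[2] = 22, the sequence is eventually periodic: after a pre-period of length 1 it cycles with period 12.
For k ≥ 2, a[k] depends only on (k - 2) mod 12. (595 - 2) mod 12 = 5, so a[595] = a[7] = 2.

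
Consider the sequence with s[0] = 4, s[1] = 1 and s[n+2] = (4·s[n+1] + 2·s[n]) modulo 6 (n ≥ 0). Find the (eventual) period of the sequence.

Computing terms: s[0] = 4,  s[1] = 1,  s[2] = 0,  s[3] = 2,  s[4] = 2,  s[5] = 0,  s[6] = 4,  s[7] = 4,  s[8] = 0,  s[9] = 2.
Since (s[8], s[9]) = (s[2], s[3]) = (0, 2) (two consecutive terms determine the rest), the sequence is eventually periodic: after a pre-period of length 2 it cycles with period 6.

6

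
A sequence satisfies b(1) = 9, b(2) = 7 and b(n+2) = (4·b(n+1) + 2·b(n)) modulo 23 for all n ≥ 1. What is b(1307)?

Computing terms: b(1) = 9; b(2) = 7; b(3) = 0; b(4) = 14; b(5) = 10; b(6) = 22; b(7) = 16; b(8) = 16; b(9) = 4; b(10) = 2; b(11) = 16; b(12) = 22; b(13) = 5; b(14) = 18; b(15) = 13; b(16) = 19; b(17) = 10; b(18) = 9; b(19) = 10; b(20) = 12; b(21) = 22; b(22) = 20; b(23) = 9; b(24) = 7.
Since (b(23), b(24)) = (b(1), b(2)) = (9, 7) (two consecutive terms determine the rest), the sequence is periodic with period 22.
(1307 - 1) mod 22 = 8, so b(1307) = b(9) = 4.

4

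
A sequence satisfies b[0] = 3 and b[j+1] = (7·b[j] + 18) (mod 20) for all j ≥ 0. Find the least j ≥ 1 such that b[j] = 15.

3

Computing terms: b[0] = 3; b[1] = 19; b[2] = 11; b[3] = 15; b[4] = 3.
The sequence repeats with period 4.
The value 15 first appears (with j ≥ 1) at b[3].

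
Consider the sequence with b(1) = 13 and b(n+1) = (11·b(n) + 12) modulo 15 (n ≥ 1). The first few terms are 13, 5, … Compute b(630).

b(1) = 13, b(2) = 5, b(3) = 7, b(4) = 14, b(5) = 1, b(6) = 8, b(7) = 10, b(8) = 2, b(9) = 4, b(10) = 11, b(11) = 13.
Since b(11) = b(1) = 13, the sequence is periodic with period 10.
(630 - 1) mod 10 = 9, so b(630) = b(10) = 11.

11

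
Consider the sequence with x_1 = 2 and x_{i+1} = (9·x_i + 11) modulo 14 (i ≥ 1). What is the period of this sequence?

We have x_1 = 2, x_2 = 1, x_3 = 6, x_4 = 9, x_5 = 8, x_6 = 13, x_7 = 2.
The sequence repeats with period 6.

6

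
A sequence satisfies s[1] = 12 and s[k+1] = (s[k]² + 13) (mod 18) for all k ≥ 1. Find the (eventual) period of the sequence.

Listing terms: s[1] = 12; s[2] = 13; s[3] = 2; s[4] = 17; s[5] = 14; s[6] = 11; s[7] = 8; s[8] = 5; s[9] = 2.
Since s[9] = s[3] = 2, the sequence is eventually periodic: after a pre-period of length 2 it cycles with period 6.

6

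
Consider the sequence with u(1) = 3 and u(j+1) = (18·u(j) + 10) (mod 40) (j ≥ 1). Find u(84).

6

u(1) = 3,  u(2) = 24,  u(3) = 2,  u(4) = 6,  u(5) = 38,  u(6) = 14,  u(7) = 22,  u(8) = 6.
Since u(8) = u(4) = 6, the sequence is eventually periodic: after a pre-period of length 3 it cycles with period 4.
For j ≥ 4, u(j) depends only on (j - 4) mod 4. (84 - 4) mod 4 = 0, so u(84) = u(4) = 6.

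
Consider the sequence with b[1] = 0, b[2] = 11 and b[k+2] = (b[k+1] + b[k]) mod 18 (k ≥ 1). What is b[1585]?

0

Listing terms: b[1] = 0,  b[2] = 11,  b[3] = 11,  b[4] = 4,  b[5] = 15,  b[6] = 1,  b[7] = 16,  b[8] = 17,  b[9] = 15,  b[10] = 14,  b[11] = 11,  b[12] = 7,  b[13] = 0,  b[14] = 7,  b[15] = 7,  b[16] = 14,  b[17] = 3,  b[18] = 17,  b[19] = 2,  b[20] = 1,  b[21] = 3,  b[22] = 4,  b[23] = 7,  b[24] = 11,  b[25] = 0,  b[26] = 11.
Since (b[25], b[26]) = (b[1], b[2]) = (0, 11) (two consecutive terms determine the rest), the sequence is periodic with period 24.
So b[1585] = b[1 + ((1585-1) mod 24)] = b[1] = 0.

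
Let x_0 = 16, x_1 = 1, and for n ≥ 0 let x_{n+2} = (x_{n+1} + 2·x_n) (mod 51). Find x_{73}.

Listing terms: x_0 = 16,  x_1 = 1,  x_2 = 33,  x_3 = 35,  x_4 = 50,  x_5 = 18,  x_6 = 16,  x_7 = 1.
The sequence repeats with period 6.
(73 - 0) mod 6 = 1, so x_{73} = x_1 = 1.

1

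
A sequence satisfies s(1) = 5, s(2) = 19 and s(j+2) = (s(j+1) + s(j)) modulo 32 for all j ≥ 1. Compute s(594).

s(1) = 5,  s(2) = 19,  s(3) = 24,  s(4) = 11,  s(5) = 3,  s(6) = 14,  s(7) = 17,  s(8) = 31,  s(9) = 16,  s(10) = 15,  s(11) = 31,  s(12) = 14,  s(13) = 13,  s(14) = 27,  s(15) = 8,  s(16) = 3,  s(17) = 11,  s(18) = 14,  s(19) = 25,  s(20) = 7,  s(21) = 0,  s(22) = 7,  s(23) = 7,  s(24) = 14,  s(25) = 21,  s(26) = 3,  s(27) = 24,  s(28) = 27,  s(29) = 19,  s(30) = 14,  s(31) = 1,  s(32) = 15,  s(33) = 16,  s(34) = 31,  s(35) = 15,  s(36) = 14,  s(37) = 29,  s(38) = 11,  s(39) = 8,  s(40) = 19,  s(41) = 27,  s(42) = 14,  s(43) = 9,  s(44) = 23,  s(45) = 0,  s(46) = 23,  s(47) = 23,  s(48) = 14,  s(49) = 5,  s(50) = 19.
Since (s(49), s(50)) = (s(1), s(2)) = (5, 19) (two consecutive terms determine the rest), the sequence is periodic with period 48.
So s(594) = s(1 + ((594-1) mod 48)) = s(18) = 14.

14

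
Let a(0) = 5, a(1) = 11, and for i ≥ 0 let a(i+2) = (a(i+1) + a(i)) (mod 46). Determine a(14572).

a(0) = 5, a(1) = 11, a(2) = 16, a(3) = 27, a(4) = 43, a(5) = 24, a(6) = 21, a(7) = 45, a(8) = 20, a(9) = 19, a(10) = 39, a(11) = 12, a(12) = 5, a(13) = 17, a(14) = 22, a(15) = 39, a(16) = 15, a(17) = 8, a(18) = 23, a(19) = 31, a(20) = 8, a(21) = 39, a(22) = 1, a(23) = 40, a(24) = 41, a(25) = 35, a(26) = 30, a(27) = 19, a(28) = 3, a(29) = 22, a(30) = 25, a(31) = 1, a(32) = 26, a(33) = 27, a(34) = 7, a(35) = 34, a(36) = 41, a(37) = 29, a(38) = 24, a(39) = 7, a(40) = 31, a(41) = 38, a(42) = 23, a(43) = 15, a(44) = 38, a(45) = 7, a(46) = 45, a(47) = 6, a(48) = 5, a(49) = 11.
The sequence repeats with period 48.
So a(14572) = a(0 + ((14572-0) mod 48)) = a(28) = 3.

3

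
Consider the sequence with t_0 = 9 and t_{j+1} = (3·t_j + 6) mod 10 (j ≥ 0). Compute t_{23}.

Listing terms: t_0 = 9, t_1 = 3, t_2 = 5, t_3 = 1, t_4 = 9.
Since t_4 = t_0 = 9, the sequence is periodic with period 4.
(23 - 0) mod 4 = 3, so t_{23} = t_3 = 1.

1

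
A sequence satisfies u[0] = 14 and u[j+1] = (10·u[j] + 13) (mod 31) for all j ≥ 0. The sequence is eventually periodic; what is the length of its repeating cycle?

Listing terms: u[0] = 14,  u[1] = 29,  u[2] = 24,  u[3] = 5,  u[4] = 1,  u[5] = 23,  u[6] = 26,  u[7] = 25,  u[8] = 15,  u[9] = 8,  u[10] = 0,  u[11] = 13,  u[12] = 19,  u[13] = 17,  u[14] = 28,  u[15] = 14.
The sequence repeats with period 15.

15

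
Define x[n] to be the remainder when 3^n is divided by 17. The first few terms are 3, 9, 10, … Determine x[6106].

8

x[1] = 3,  x[2] = 9,  x[3] = 10,  x[4] = 13,  x[5] = 5,  x[6] = 15,  x[7] = 11,  x[8] = 16,  x[9] = 14,  x[10] = 8,  x[11] = 7,  x[12] = 4,  x[13] = 12,  x[14] = 2,  x[15] = 6,  x[16] = 1,  x[17] = 3.
The sequence repeats with period 16.
So x[6106] = x[1 + ((6106-1) mod 16)] = x[10] = 8.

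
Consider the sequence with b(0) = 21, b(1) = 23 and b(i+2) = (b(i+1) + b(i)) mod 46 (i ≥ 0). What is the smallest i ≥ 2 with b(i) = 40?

5

Computing terms: b(0) = 21, b(1) = 23, b(2) = 44, b(3) = 21, b(4) = 19, b(5) = 40, b(6) = 13, b(7) = 7, b(8) = 20, b(9) = 27, b(10) = 1, b(11) = 28, b(12) = 29, b(13) = 11, b(14) = 40, b(15) = 5, b(16) = 45, b(17) = 4, b(18) = 3, b(19) = 7, b(20) = 10, b(21) = 17, b(22) = 27, b(23) = 44, b(24) = 25, b(25) = 23, b(26) = 2, b(27) = 25, b(28) = 27, b(29) = 6, b(30) = 33, b(31) = 39, b(32) = 26, b(33) = 19, b(34) = 45, b(35) = 18, b(36) = 17, b(37) = 35, b(38) = 6, b(39) = 41, b(40) = 1, b(41) = 42, b(42) = 43, b(43) = 39, b(44) = 36, b(45) = 29, b(46) = 19, b(47) = 2, b(48) = 21, b(49) = 23.
The sequence repeats with period 48.
The value 40 first appears (with i ≥ 2) at b(5).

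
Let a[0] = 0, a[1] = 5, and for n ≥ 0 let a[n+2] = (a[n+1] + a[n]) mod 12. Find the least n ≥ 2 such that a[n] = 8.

Computing terms: a[0] = 0,  a[1] = 5,  a[2] = 5,  a[3] = 10,  a[4] = 3,  a[5] = 1,  a[6] = 4,  a[7] = 5,  a[8] = 9,  a[9] = 2,  a[10] = 11,  a[11] = 1,  a[12] = 0,  a[13] = 1,  a[14] = 1,  a[15] = 2,  a[16] = 3,  a[17] = 5,  a[18] = 8,  a[19] = 1,  a[20] = 9,  a[21] = 10,  a[22] = 7,  a[23] = 5,  a[24] = 0,  a[25] = 5.
The sequence repeats with period 24.
The value 8 first appears (with n ≥ 2) at a[18].

18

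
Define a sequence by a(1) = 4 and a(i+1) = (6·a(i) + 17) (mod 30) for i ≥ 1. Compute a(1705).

17

a(1) = 4; a(2) = 11; a(3) = 23; a(4) = 5; a(5) = 17; a(6) = 29; a(7) = 11.
Since a(7) = a(2) = 11, the sequence is eventually periodic: after a pre-period of length 1 it cycles with period 5.
For i ≥ 2, a(i) depends only on (i - 2) mod 5. (1705 - 2) mod 5 = 3, so a(1705) = a(5) = 17.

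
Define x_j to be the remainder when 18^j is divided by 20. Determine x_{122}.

Listing terms: x_1 = 18,  x_2 = 4,  x_3 = 12,  x_4 = 16,  x_5 = 8,  x_6 = 4.
Since x_6 = x_2 = 4, the sequence is eventually periodic: after a pre-period of length 1 it cycles with period 4.
For j ≥ 2, x_j depends only on (j - 2) mod 4. (122 - 2) mod 4 = 0, so x_{122} = x_2 = 4.

4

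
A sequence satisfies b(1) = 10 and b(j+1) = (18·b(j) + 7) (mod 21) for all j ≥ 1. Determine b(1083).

Listing terms: b(1) = 10; b(2) = 19; b(3) = 13; b(4) = 10.
Since b(4) = b(1) = 10, the sequence is periodic with period 3.
(1083 - 1) mod 3 = 2, so b(1083) = b(3) = 13.

13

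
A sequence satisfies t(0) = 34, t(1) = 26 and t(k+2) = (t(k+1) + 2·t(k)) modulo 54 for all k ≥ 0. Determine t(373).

44

Listing terms: t(0) = 34,  t(1) = 26,  t(2) = 40,  t(3) = 38,  t(4) = 10,  t(5) = 32,  t(6) = 52,  t(7) = 8,  t(8) = 4,  t(9) = 20,  t(10) = 28,  t(11) = 14,  t(12) = 16,  t(13) = 44,  t(14) = 22,  t(15) = 2,  t(16) = 46,  t(17) = 50,  t(18) = 34,  t(19) = 26.
Since (t(18), t(19)) = (t(0), t(1)) = (34, 26) (two consecutive terms determine the rest), the sequence is periodic with period 18.
So t(373) = t(0 + ((373-0) mod 18)) = t(13) = 44.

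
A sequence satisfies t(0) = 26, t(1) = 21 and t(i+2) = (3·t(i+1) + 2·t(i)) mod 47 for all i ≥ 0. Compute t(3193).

36

t(0) = 26, t(1) = 21, t(2) = 21, t(3) = 11, t(4) = 28, t(5) = 12, t(6) = 45, t(7) = 18, t(8) = 3, t(9) = 45, t(10) = 0, t(11) = 43, t(12) = 35, t(13) = 3, t(14) = 32, t(15) = 8, t(16) = 41, t(17) = 45, t(18) = 29, t(19) = 36, t(20) = 25, t(21) = 6, t(22) = 21, t(23) = 28, t(24) = 32, t(25) = 11, t(26) = 3, t(27) = 31, t(28) = 5, t(29) = 30, t(30) = 6, t(31) = 31, t(32) = 11, t(33) = 1, t(34) = 25, t(35) = 30, t(36) = 46, t(37) = 10, t(38) = 28, t(39) = 10, t(40) = 39, t(41) = 43, t(42) = 19, t(43) = 2, t(44) = 44, t(45) = 42, t(46) = 26, t(47) = 21.
The sequence repeats with period 46.
(3193 - 0) mod 46 = 19, so t(3193) = t(19) = 36.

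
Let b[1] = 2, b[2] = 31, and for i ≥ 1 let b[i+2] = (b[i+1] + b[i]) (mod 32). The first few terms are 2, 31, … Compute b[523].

b[1] = 2; b[2] = 31; b[3] = 1; b[4] = 0; b[5] = 1; b[6] = 1; b[7] = 2; b[8] = 3; b[9] = 5; b[10] = 8; b[11] = 13; b[12] = 21; b[13] = 2; b[14] = 23; b[15] = 25; b[16] = 16; b[17] = 9; b[18] = 25; b[19] = 2; b[20] = 27; b[21] = 29; b[22] = 24; b[23] = 21; b[24] = 13; b[25] = 2; b[26] = 15; b[27] = 17; b[28] = 0; b[29] = 17; b[30] = 17; b[31] = 2; b[32] = 19; b[33] = 21; b[34] = 8; b[35] = 29; b[36] = 5; b[37] = 2; b[38] = 7; b[39] = 9; b[40] = 16; b[41] = 25; b[42] = 9; b[43] = 2; b[44] = 11; b[45] = 13; b[46] = 24; b[47] = 5; b[48] = 29; b[49] = 2; b[50] = 31.
The sequence repeats with period 48.
So b[523] = b[1 + ((523-1) mod 48)] = b[43] = 2.

2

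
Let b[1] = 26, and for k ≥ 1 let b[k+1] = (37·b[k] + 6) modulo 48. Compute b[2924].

b[1] = 26,  b[2] = 8,  b[3] = 14,  b[4] = 44,  b[5] = 2,  b[6] = 32,  b[7] = 38,  b[8] = 20,  b[9] = 26.
The sequence repeats with period 8.
So b[2924] = b[1 + ((2924-1) mod 8)] = b[4] = 44.

44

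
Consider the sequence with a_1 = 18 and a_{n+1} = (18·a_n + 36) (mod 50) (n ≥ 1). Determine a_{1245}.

18

Listing terms: a_1 = 18; a_2 = 10; a_3 = 16; a_4 = 24; a_5 = 18.
The sequence repeats with period 4.
So a_{1245} = a_{1 + ((1245-1) mod 4)} = a_1 = 18.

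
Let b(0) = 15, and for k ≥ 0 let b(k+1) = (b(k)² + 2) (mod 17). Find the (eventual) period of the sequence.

4

Computing terms: b(0) = 15; b(1) = 6; b(2) = 4; b(3) = 1; b(4) = 3; b(5) = 11; b(6) = 4.
Since b(6) = b(2) = 4, the sequence is eventually periodic: after a pre-period of length 2 it cycles with period 4.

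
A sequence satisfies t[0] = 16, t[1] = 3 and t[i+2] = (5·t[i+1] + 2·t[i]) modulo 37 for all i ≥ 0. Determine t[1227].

19

We have t[0] = 16,  t[1] = 3,  t[2] = 10,  t[3] = 19,  t[4] = 4,  t[5] = 21,  t[6] = 2,  t[7] = 15,  t[8] = 5,  t[9] = 18,  t[10] = 26,  t[11] = 18,  t[12] = 31,  t[13] = 6,  t[14] = 18,  t[15] = 28,  t[16] = 28,  t[17] = 11,  t[18] = 0,  t[19] = 22,  t[20] = 36,  t[21] = 2,  t[22] = 8,  t[23] = 7,  t[24] = 14,  t[25] = 10,  t[26] = 4,  t[27] = 3,  t[28] = 23,  t[29] = 10,  t[30] = 22,  t[31] = 19,  t[32] = 28,  t[33] = 30,  t[34] = 21,  t[35] = 17,  t[36] = 16,  t[37] = 3.
The sequence repeats with period 36.
(1227 - 0) mod 36 = 3, so t[1227] = t[3] = 19.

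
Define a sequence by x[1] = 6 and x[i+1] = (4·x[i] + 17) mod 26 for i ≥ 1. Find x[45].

25

Computing terms: x[1] = 6; x[2] = 15; x[3] = 25; x[4] = 13; x[5] = 17; x[6] = 7; x[7] = 19; x[8] = 15.
Since x[8] = x[2] = 15, the sequence is eventually periodic: after a pre-period of length 1 it cycles with period 6.
For i ≥ 2, x[i] depends only on (i - 2) mod 6. (45 - 2) mod 6 = 1, so x[45] = x[3] = 25.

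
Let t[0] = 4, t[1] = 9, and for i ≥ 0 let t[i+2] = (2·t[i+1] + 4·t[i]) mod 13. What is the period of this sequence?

We have t[0] = 4; t[1] = 9; t[2] = 8; t[3] = 0; t[4] = 6; t[5] = 12; t[6] = 9; t[7] = 1; t[8] = 12; t[9] = 2; t[10] = 0; t[11] = 8; t[12] = 3; t[13] = 12; t[14] = 10; t[15] = 3; t[16] = 7; t[17] = 0; t[18] = 2; t[19] = 4; t[20] = 3; t[21] = 9; t[22] = 4; t[23] = 5; t[24] = 0; t[25] = 7; t[26] = 1; t[27] = 4; t[28] = 12; t[29] = 1; t[30] = 11; t[31] = 0; t[32] = 5; t[33] = 10; t[34] = 1; t[35] = 3; t[36] = 10; t[37] = 6; t[38] = 0; t[39] = 11; t[40] = 9; t[41] = 10; t[42] = 4; t[43] = 9.
The sequence repeats with period 42.

42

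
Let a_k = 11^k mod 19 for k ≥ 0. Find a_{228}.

Computing terms: a_0 = 1,  a_1 = 11,  a_2 = 7,  a_3 = 1.
The sequence repeats with period 3.
(228 - 0) mod 3 = 0, so a_{228} = a_0 = 1.

1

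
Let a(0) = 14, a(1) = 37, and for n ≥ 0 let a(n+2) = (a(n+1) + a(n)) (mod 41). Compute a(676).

Listing terms: a(0) = 14,  a(1) = 37,  a(2) = 10,  a(3) = 6,  a(4) = 16,  a(5) = 22,  a(6) = 38,  a(7) = 19,  a(8) = 16,  a(9) = 35,  a(10) = 10,  a(11) = 4,  a(12) = 14,  a(13) = 18,  a(14) = 32,  a(15) = 9,  a(16) = 0,  a(17) = 9,  a(18) = 9,  a(19) = 18,  a(20) = 27,  a(21) = 4,  a(22) = 31,  a(23) = 35,  a(24) = 25,  a(25) = 19,  a(26) = 3,  a(27) = 22,  a(28) = 25,  a(29) = 6,  a(30) = 31,  a(31) = 37,  a(32) = 27,  a(33) = 23,  a(34) = 9,  a(35) = 32,  a(36) = 0,  a(37) = 32,  a(38) = 32,  a(39) = 23,  a(40) = 14,  a(41) = 37.
Since (a(40), a(41)) = (a(0), a(1)) = (14, 37) (two consecutive terms determine the rest), the sequence is periodic with period 40.
So a(676) = a(0 + ((676-0) mod 40)) = a(36) = 0.

0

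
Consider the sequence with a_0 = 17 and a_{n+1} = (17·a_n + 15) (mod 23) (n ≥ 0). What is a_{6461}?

We have a_0 = 17; a_1 = 5; a_2 = 8; a_3 = 13; a_4 = 6; a_5 = 2; a_6 = 3; a_7 = 20; a_8 = 10; a_9 = 1; a_{10} = 9; a_{11} = 7; a_{12} = 19; a_{13} = 16; a_{14} = 11; a_{15} = 18; a_{16} = 22; a_{17} = 21; a_{18} = 4; a_{19} = 14; a_{20} = 0; a_{21} = 15; a_{22} = 17.
The sequence repeats with period 22.
(6461 - 0) mod 22 = 15, so a_{6461} = a_{15} = 18.

18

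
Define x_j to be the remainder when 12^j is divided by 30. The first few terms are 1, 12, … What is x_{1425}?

We have x_0 = 1; x_1 = 12; x_2 = 24; x_3 = 18; x_4 = 6; x_5 = 12.
Since x_5 = x_1 = 12, the sequence is eventually periodic: after a pre-period of length 1 it cycles with period 4.
For j ≥ 1, x_j depends only on (j - 1) mod 4. (1425 - 1) mod 4 = 0, so x_{1425} = x_1 = 12.

12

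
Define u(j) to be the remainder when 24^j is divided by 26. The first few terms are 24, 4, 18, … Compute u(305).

20

Computing terms: u(1) = 24; u(2) = 4; u(3) = 18; u(4) = 16; u(5) = 20; u(6) = 12; u(7) = 2; u(8) = 22; u(9) = 8; u(10) = 10; u(11) = 6; u(12) = 14; u(13) = 24.
Since u(13) = u(1) = 24, the sequence is periodic with period 12.
(305 - 1) mod 12 = 4, so u(305) = u(5) = 20.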